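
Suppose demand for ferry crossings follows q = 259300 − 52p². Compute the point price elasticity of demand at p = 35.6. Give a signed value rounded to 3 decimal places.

dq/dp = −2·52·p = -3702.4. At p = 35.6, q = 193397.28.
Ed = (dq/dp)·(p/q) = (-3702.4) × (35.6/193397.28) = -0.68152…

-0.682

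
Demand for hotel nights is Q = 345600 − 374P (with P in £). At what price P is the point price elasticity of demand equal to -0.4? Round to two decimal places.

264.02

Ed = −374P/(345600 − 374P). Set this equal to -0.4:
374P = 0.4·(345600 − 374P) ⇒ 374P(1 + 0.4) = 0.4·345600
P = 0.4·345600 / (374·1.4) = 264.0183…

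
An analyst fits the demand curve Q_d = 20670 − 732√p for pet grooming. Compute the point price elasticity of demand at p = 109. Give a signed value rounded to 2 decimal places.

dQ_d/dp = −732/(2√p) = -35.0564. At p = 109, Q_d = 13027.7.
Ed = (dQ_d/dp)·(p/Q_d) = (-35.0564) × (109/13027.7) = -0.2933…

-0.29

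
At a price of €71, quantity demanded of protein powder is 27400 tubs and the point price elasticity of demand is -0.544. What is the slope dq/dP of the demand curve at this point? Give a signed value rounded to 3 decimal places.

Ed = (dq/dP)·(P/q) ⇒ dq/dP = Ed·q/P = (-0.544)·27400/71 = -209.93802…

-209.938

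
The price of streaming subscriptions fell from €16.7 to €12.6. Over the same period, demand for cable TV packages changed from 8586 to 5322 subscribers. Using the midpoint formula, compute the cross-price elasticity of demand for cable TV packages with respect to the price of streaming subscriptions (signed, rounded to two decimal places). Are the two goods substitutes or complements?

%ΔQ_{cable TV packages} = (5322 − 8586)/avg = -3264/6954 = -0.469370…
%ΔP_{streaming subscriptions} = (12.6 − 16.7)/avg = -4.1/14.65 = -0.279863…
E_cross = (-3264/6954) / (-4.1/14.65) = 1.6771…
E_cross > 0 ⇒ the goods are substitutes.

1.68; substitutes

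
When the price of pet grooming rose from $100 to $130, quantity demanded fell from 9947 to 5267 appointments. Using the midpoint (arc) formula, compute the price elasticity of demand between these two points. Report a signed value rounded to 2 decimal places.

%ΔQ = (5267 − 9947) / [(9947 + 5267)/2] = -4680/7607 = -0.615222…
%ΔP = (130 − 100) / [(100 + 130)/2] = 30/115 = 0.260869…
Arc Ed = %ΔQ / %ΔP = (-4680/7607) / (30/115) = -2.3583…

-2.36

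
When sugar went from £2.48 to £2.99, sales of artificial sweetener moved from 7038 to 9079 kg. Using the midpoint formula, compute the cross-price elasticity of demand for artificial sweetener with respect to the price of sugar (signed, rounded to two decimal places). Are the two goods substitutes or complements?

%ΔQ_{artificial sweetener} = (9079 − 7038)/avg = 2041/8058.5 = 0.253272…
%ΔP_{sugar} = (2.99 − 2.48)/avg = 0.51/2.735 = 0.186471…
E_cross = (2041/8058.5) / (0.51/2.735) = 1.3582…
E_cross > 0 ⇒ the goods are substitutes.

1.36; substitutes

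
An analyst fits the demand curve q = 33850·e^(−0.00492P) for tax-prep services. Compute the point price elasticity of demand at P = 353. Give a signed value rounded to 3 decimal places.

dq/dP = −0.00492·q = -29.3264. At P = 353, q = 5960.65.
Ed = (dq/dP)·(P/q) = (-29.3264) × (353/5960.65) = -1.73676

-1.737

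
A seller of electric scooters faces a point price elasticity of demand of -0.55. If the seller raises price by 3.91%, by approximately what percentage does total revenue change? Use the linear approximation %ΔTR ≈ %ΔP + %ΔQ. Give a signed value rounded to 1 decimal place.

+1.8%

%ΔQ ≈ Ed × %ΔP = (-0.55) × (+3.91%) = -2.1505%
%ΔTR ≈ %ΔP + %ΔQ = (+3.91%) + (-2.1505%) = +1.7595%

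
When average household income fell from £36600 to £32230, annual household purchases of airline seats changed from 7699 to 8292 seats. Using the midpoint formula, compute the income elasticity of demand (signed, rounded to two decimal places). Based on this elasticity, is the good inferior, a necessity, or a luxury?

%ΔQ = (8292 − 7699)/[( 7699 + 8292)/2] = 593/7995.5 = 0.074166…
%ΔIncome = (32230 − 36600)/[( 36600 + 32230)/2] = -4370/34415 = -0.126979…
E_income = (593/7995.5) / (-4370/34415) = -0.5840…
E_income < 0 ⇒ inferior good.

-0.58; inferior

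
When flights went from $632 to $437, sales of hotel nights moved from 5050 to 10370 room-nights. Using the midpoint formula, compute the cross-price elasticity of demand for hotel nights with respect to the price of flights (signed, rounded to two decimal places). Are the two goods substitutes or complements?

%ΔQ_{hotel nights} = (10370 − 5050)/avg = 5320/7710 = 0.690012…
%ΔP_{flights} = (437 − 632)/avg = -195/534.5 = -0.364826…
E_cross = (5320/7710) / (-195/534.5) = -1.8913…
E_cross < 0 ⇒ the goods are complements.

-1.89; complements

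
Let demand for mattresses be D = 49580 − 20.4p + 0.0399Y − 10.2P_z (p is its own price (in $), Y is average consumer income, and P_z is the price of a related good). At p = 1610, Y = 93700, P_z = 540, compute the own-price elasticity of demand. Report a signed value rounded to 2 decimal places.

At the given values, D = 49580 − 20.4(1610) + 0.0399(93700) − 10.2(540) = 14966.63.
∂D/∂p = −20.4.
E = (-20.4) × (1610/14966.63) = -2.1944…

-2.19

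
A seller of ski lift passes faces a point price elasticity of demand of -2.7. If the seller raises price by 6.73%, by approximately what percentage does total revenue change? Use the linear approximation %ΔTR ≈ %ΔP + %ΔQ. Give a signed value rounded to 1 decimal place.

%ΔQ ≈ Ed × %ΔP = (-2.7) × (+6.73%) = -18.1710%
%ΔTR ≈ %ΔP + %ΔQ = (+6.73%) + (-18.1710%) = -11.4410%

-11.4%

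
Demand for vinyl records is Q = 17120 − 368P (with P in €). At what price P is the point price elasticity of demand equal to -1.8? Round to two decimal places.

29.91

Ed = −368P/(17120 − 368P). Set this equal to -1.8:
368P = 1.8·(17120 − 368P) ⇒ 368P(1 + 1.8) = 1.8·17120
P = 1.8·17120 / (368·2.8) = 29.9068…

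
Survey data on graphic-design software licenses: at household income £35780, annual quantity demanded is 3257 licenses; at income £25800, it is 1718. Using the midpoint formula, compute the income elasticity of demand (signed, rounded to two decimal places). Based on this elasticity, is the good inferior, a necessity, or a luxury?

1.91; luxury

%ΔQ = (1718 − 3257)/[( 3257 + 1718)/2] = -1539/2487.5 = -0.618693…
%ΔIncome = (25800 − 35780)/[( 35780 + 25800)/2] = -9980/30790 = -0.324131…
E_income = (-1539/2487.5) / (-9980/30790) = 1.9087…
E_income > 1 ⇒ normal good, luxury.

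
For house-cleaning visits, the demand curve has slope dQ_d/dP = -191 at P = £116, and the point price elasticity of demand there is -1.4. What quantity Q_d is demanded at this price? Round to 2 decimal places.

Ed = (dQ_d/dP)·(P/Q_d) ⇒ Q_d = (dQ_d/dP)·P/Ed = (-191)·116/(-1.4) = 15825.7142…

15825.71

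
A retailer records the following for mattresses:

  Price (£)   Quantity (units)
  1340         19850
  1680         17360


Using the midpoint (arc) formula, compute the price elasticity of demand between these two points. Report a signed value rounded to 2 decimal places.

%ΔQ = (17360 − 19850) / [(19850 + 17360)/2] = -2490/18605 = -0.133834…
%ΔP = (1680 − 1340) / [(1340 + 1680)/2] = 340/1510 = 0.225165…
Arc Ed = %ΔQ / %ΔP = (-2490/18605) / (340/1510) = -0.5943…

-0.59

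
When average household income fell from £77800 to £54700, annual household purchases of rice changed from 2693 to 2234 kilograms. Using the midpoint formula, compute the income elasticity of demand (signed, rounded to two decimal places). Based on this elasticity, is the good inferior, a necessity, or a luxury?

0.53; necessity

%ΔQ = (2234 − 2693)/[( 2693 + 2234)/2] = -459/2463.5 = -0.186320…
%ΔIncome = (54700 − 77800)/[( 77800 + 54700)/2] = -23100/66250 = -0.348679…
E_income = (-459/2463.5) / (-23100/66250) = 0.5343…
0 < E_income < 1 ⇒ normal good, necessity.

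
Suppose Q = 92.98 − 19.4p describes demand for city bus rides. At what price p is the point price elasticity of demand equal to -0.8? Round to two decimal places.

2.13

Ed = −19.4p/(92.98 − 19.4p). Set this equal to -0.8:
19.4p = 0.8·(92.98 − 19.4p) ⇒ 19.4p(1 + 0.8) = 0.8·92.98
p = 0.8·92.98 / (19.4·1.8) = 2.1301…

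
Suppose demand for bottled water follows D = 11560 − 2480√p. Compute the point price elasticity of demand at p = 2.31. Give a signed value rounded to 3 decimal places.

dD/dp = −2480/(2√p) = -815.86. At p = 2.31, D = 7790.73.
Ed = (dD/dp)·(p/D) = (-815.86) × (2.31/7790.73) = -0.24190…

-0.242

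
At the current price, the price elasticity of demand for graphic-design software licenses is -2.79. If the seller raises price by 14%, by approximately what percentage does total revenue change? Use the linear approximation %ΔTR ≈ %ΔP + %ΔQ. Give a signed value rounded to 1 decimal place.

-25.1%

%ΔQ ≈ Ed × %ΔP = (-2.79) × (+14%) = -39.0600%
%ΔTR ≈ %ΔP + %ΔQ = (+14%) + (-39.0600%) = -25.0600%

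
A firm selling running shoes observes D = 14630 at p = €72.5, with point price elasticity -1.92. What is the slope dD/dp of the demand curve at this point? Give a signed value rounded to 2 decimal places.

Ed = (dD/dp)·(p/D) ⇒ dD/dp = Ed·D/p = (-1.92)·14630/72.5 = -387.4427…

-387.44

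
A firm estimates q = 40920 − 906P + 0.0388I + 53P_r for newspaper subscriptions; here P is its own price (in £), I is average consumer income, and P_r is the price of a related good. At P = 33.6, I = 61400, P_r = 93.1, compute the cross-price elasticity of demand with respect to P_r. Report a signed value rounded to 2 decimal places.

0.28

At the given values, q = 40920 − 906(33.6) + 0.0388(61400) + 53(93.1) = 17795.02.
∂q/∂P_r = 53.
E = (53) × (93.1/17795.02) = 0.2772…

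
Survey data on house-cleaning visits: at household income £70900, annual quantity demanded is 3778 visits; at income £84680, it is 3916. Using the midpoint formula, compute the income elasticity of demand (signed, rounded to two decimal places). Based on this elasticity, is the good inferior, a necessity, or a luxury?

0.20; necessity

%ΔQ = (3916 − 3778)/[( 3778 + 3916)/2] = 138/3847 = 0.035872…
%ΔIncome = (84680 − 70900)/[( 70900 + 84680)/2] = 13780/77790 = 0.177143…
E_income = (138/3847) / (13780/77790) = 0.2025…
0 < E_income < 1 ⇒ normal good, necessity.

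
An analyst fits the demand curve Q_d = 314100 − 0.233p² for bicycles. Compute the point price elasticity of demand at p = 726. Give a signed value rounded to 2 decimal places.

-1.28

dQ_d/dp = −2·0.233·p = -338.316. At p = 726, Q_d = 191291.292.
Ed = (dQ_d/dp)·(p/Q_d) = (-338.316) × (726/191291.292) = -1.2839…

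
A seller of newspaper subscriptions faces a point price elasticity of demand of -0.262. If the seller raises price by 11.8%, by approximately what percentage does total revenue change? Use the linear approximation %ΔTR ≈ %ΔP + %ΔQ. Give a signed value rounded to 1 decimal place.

+8.7%

%ΔQ ≈ Ed × %ΔP = (-0.262) × (+11.8%) = -3.0916%
%ΔTR ≈ %ΔP + %ΔQ = (+11.8%) + (-3.0916%) = +8.7084%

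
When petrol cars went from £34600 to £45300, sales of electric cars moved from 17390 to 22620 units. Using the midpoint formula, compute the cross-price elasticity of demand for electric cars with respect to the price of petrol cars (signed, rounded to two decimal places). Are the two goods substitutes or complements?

0.98; substitutes

%ΔQ_{electric cars} = (22620 − 17390)/avg = 5230/20005 = 0.261434…
%ΔP_{petrol cars} = (45300 − 34600)/avg = 10700/39950 = 0.267834…
E_cross = (5230/20005) / (10700/39950) = 0.9761…
E_cross > 0 ⇒ the goods are substitutes.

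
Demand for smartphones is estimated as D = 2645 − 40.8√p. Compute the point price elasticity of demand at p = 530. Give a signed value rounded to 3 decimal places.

-0.275

dD/dp = −40.8/(2√p) = -0.886119. At p = 530, D = 1705.71.
Ed = (dD/dp)·(p/D) = (-0.886119) × (530/1705.71) = -0.27533…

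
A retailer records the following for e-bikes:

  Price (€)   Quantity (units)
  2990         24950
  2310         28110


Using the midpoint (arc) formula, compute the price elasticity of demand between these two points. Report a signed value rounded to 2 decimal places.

-0.46

%ΔQ = (28110 − 24950) / [(24950 + 28110)/2] = 3160/26530 = 0.119110…
%ΔP = (2310 − 2990) / [(2990 + 2310)/2] = -680/2650 = -0.256603…
Arc Ed = %ΔQ / %ΔP = (3160/26530) / (-680/2650) = -0.4641…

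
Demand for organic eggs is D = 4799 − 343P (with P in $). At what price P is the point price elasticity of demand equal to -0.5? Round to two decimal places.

Ed = −343P/(4799 − 343P). Set this equal to -0.5:
343P = 0.5·(4799 − 343P) ⇒ 343P(1 + 0.5) = 0.5·4799
P = 0.5·4799 / (343·1.5) = 4.6637…

4.66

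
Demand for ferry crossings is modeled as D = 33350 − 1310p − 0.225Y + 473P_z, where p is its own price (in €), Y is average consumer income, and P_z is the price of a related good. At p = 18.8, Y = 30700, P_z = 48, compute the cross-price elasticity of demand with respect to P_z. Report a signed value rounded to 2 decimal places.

0.93

At the given values, D = 33350 − 1310(18.8) − 0.225(30700) + 473(48) = 24518.5.
∂D/∂P_z = 473.
E = (473) × (48/24518.5) = 0.9259…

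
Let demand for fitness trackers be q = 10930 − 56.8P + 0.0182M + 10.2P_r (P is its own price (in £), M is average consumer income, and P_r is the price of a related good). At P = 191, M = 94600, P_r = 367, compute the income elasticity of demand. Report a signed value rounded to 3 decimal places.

At the given values, q = 10930 − 56.8(191) + 0.0182(94600) + 10.2(367) = 5546.32.
∂q/∂M = 0.0182.
E = (0.0182) × (94600/5546.32) = 0.31042…

0.310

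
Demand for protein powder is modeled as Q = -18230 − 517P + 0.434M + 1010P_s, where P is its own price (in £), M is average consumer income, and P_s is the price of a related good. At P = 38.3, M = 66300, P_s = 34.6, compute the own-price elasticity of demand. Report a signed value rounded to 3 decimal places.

-0.771

At the given values, Q = -18230 − 517(38.3) + 0.434(66300) + 1010(34.6) = 25689.1.
∂Q/∂P = −517.
E = (-517) × (38.3/25689.1) = -0.77079…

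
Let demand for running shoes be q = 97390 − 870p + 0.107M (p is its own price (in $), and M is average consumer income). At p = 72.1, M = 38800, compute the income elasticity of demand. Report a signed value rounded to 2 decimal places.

At the given values, q = 97390 − 870(72.1) + 0.107(38800) = 38814.6.
∂q/∂M = 0.107.
E = (0.107) × (38800/38814.6) = 0.1069…

0.11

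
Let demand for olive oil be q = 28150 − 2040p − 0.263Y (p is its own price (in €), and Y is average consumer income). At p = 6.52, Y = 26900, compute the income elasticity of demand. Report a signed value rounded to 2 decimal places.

-0.91

At the given values, q = 28150 − 2040(6.52) − 0.263(26900) = 7774.5.
∂q/∂Y = -0.263.
E = (-0.263) × (26900/7774.5) = -0.9099…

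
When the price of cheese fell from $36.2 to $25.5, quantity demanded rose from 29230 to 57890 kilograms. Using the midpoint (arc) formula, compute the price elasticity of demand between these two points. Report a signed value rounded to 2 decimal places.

-1.90

%ΔQ = (57890 − 29230) / [(29230 + 57890)/2] = 28660/43560 = 0.657943…
%ΔP = (25.5 − 36.2) / [(36.2 + 25.5)/2] = -10.7/30.85 = -0.346839…
Arc Ed = %ΔQ / %ΔP = (28660/43560) / (-10.7/30.85) = -1.8969…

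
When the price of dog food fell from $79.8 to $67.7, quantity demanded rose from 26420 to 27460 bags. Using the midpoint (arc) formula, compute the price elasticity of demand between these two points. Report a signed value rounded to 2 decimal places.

-0.24

%ΔQ = (27460 − 26420) / [(26420 + 27460)/2] = 1040/26940 = 0.038604…
%ΔP = (67.7 − 79.8) / [(79.8 + 67.7)/2] = -12.1/73.75 = -0.164067…
Arc Ed = %ΔQ / %ΔP = (1040/26940) / (-12.1/73.75) = -0.2352…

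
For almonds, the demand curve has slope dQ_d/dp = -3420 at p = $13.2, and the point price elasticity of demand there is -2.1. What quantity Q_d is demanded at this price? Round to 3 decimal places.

Ed = (dQ_d/dp)·(p/Q_d) ⇒ Q_d = (dQ_d/dp)·p/Ed = (-3420)·13.2/(-2.1) = 21497.14285…

21497.143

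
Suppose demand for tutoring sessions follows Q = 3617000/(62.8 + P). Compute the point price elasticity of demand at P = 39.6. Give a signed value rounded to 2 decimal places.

dQ/dP = −3617000/(62.8 + P)² = -344.944. At P = 39.6, Q = 35322.3.
Ed = (dQ/dP)·(P/Q) = (-344.944) × (39.6/35322.3) = -0.3867…

-0.39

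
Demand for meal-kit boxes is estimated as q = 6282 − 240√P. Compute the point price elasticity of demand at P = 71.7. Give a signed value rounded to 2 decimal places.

-0.24

dq/dP = −240/(2√P) = -14.1717. At P = 71.7, q = 4249.78.
Ed = (dq/dP)·(P/q) = (-14.1717) × (71.7/4249.78) = -0.2390…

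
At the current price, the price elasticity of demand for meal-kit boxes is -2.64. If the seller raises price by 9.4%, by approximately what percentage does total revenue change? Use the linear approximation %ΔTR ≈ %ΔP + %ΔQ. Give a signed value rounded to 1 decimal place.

-15.4%

%ΔQ ≈ Ed × %ΔP = (-2.64) × (+9.4%) = -24.8160%
%ΔTR ≈ %ΔP + %ΔQ = (+9.4%) + (-24.8160%) = -15.4160%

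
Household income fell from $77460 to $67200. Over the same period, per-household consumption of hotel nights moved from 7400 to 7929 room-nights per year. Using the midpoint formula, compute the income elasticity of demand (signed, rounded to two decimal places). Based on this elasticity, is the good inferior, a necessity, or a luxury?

-0.49; inferior

%ΔQ = (7929 − 7400)/[( 7400 + 7929)/2] = 529/7664.5 = 0.069019…
%ΔIncome = (67200 − 77460)/[( 77460 + 67200)/2] = -10260/72330 = -0.141849…
E_income = (529/7664.5) / (-10260/72330) = -0.4865…
E_income < 0 ⇒ inferior good.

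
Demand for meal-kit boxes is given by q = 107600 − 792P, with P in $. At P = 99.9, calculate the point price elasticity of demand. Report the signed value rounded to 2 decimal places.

dq/dP = −792. At P = 99.9, q = 107600 − 792(99.9) = 28479.2.
Ed = (dq/dP)·(P/q) = −792 × (99.9/28479.2) = -2.7781…

-2.78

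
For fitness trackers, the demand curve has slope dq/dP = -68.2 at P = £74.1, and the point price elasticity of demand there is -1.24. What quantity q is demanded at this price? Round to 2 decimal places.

Ed = (dq/dP)·(P/q) ⇒ q = (dq/dP)·P/Ed = (-68.2)·74.1/(-1.24) = 4075.5

4075.50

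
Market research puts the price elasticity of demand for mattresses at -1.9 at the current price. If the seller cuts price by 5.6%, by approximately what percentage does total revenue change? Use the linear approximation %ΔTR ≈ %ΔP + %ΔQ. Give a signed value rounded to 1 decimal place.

+5.0%

%ΔQ ≈ Ed × %ΔP = (-1.9) × (-5.6%) = +10.6400%
%ΔTR ≈ %ΔP + %ΔQ = (-5.6%) + (+10.6400%) = +5.0400%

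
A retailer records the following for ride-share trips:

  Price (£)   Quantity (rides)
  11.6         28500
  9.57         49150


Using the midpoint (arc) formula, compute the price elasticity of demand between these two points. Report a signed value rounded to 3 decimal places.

-2.773

%ΔQ = (49150 − 28500) / [(28500 + 49150)/2] = 20650/38825 = 0.531873…
%ΔP = (9.57 − 11.6) / [(11.6 + 9.57)/2] = -2.03/10.585 = -0.191780…
Arc Ed = %ΔQ / %ΔP = (20650/38825) / (-2.03/10.585) = -2.77334…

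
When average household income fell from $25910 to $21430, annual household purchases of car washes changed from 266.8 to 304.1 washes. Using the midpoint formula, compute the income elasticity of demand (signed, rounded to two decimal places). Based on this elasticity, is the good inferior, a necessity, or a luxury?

%ΔQ = (304.1 − 266.8)/[( 266.8 + 304.1)/2] = 37.3/285.45 = 0.130670…
%ΔIncome = (21430 − 25910)/[( 25910 + 21430)/2] = -4480/23670 = -0.189269…
E_income = (37.3/285.45) / (-4480/23670) = -0.6903…
E_income < 0 ⇒ inferior good.

-0.69; inferior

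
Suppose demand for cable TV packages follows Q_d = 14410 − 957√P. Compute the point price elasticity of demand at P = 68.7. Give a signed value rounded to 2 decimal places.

dQ_d/dP = −957/(2√P) = -57.7303. At P = 68.7, Q_d = 6477.86.
Ed = (dQ_d/dP)·(P/Q_d) = (-57.7303) × (68.7/6477.86) = -0.6122…

-0.61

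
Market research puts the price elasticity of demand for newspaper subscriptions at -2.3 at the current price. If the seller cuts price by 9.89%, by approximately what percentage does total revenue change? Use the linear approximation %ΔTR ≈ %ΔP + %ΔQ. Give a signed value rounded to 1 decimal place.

%ΔQ ≈ Ed × %ΔP = (-2.3) × (-9.89%) = +22.7470%
%ΔTR ≈ %ΔP + %ΔQ = (-9.89%) + (+22.7470%) = +12.8570%

+12.9%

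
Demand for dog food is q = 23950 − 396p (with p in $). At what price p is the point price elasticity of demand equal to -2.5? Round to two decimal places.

Ed = −396p/(23950 − 396p). Set this equal to -2.5:
396p = 2.5·(23950 − 396p) ⇒ 396p(1 + 2.5) = 2.5·23950
p = 2.5·23950 / (396·3.5) = 43.1998…

43.20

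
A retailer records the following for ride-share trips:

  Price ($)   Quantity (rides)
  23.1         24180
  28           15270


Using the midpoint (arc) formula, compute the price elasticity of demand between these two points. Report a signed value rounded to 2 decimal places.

%ΔQ = (15270 − 24180) / [(24180 + 15270)/2] = -8910/19725 = -0.451711…
%ΔP = (28 − 23.1) / [(23.1 + 28)/2] = 4.9/25.55 = 0.191780…
Arc Ed = %ΔQ / %ΔP = (-8910/19725) / (4.9/25.55) = -2.3553…

-2.36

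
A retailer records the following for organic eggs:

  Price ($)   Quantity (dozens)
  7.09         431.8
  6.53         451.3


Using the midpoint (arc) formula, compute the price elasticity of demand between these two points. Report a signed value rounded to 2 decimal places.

-0.54

%ΔQ = (451.3 − 431.8) / [(431.8 + 451.3)/2] = 19.5/441.55 = 0.044162…
%ΔP = (6.53 − 7.09) / [(7.09 + 6.53)/2] = -0.56/6.81 = -0.082232…
Arc Ed = %ΔQ / %ΔP = (19.5/441.55) / (-0.56/6.81) = -0.5370…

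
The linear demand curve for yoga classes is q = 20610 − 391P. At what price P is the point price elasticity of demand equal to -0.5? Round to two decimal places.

17.57

Ed = −391P/(20610 − 391P). Set this equal to -0.5:
391P = 0.5·(20610 − 391P) ⇒ 391P(1 + 0.5) = 0.5·20610
P = 0.5·20610 / (391·1.5) = 17.5703…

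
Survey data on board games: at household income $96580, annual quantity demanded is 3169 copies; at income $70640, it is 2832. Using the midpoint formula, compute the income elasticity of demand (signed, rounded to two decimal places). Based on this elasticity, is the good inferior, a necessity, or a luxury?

%ΔQ = (2832 − 3169)/[( 3169 + 2832)/2] = -337/3000.5 = -0.112314…
%ΔIncome = (70640 − 96580)/[( 96580 + 70640)/2] = -25940/83610 = -0.310249…
E_income = (-337/3000.5) / (-25940/83610) = 0.3620…
0 < E_income < 1 ⇒ normal good, necessity.

0.36; necessity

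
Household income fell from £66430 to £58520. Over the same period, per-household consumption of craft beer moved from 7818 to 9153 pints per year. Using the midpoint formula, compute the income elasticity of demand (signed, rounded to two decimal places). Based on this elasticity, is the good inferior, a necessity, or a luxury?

-1.24; inferior

%ΔQ = (9153 − 7818)/[( 7818 + 9153)/2] = 1335/8485.5 = 0.157327…
%ΔIncome = (58520 − 66430)/[( 66430 + 58520)/2] = -7910/62475 = -0.126610…
E_income = (1335/8485.5) / (-7910/62475) = -1.2426…
E_income < 0 ⇒ inferior good.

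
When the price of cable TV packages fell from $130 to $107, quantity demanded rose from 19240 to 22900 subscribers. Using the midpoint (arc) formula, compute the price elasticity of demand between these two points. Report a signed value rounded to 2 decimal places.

-0.89

%ΔQ = (22900 − 19240) / [(19240 + 22900)/2] = 3660/21070 = 0.173706…
%ΔP = (107 − 130) / [(130 + 107)/2] = -23/118.5 = -0.194092…
Arc Ed = %ΔQ / %ΔP = (3660/21070) / (-23/118.5) = -0.8949…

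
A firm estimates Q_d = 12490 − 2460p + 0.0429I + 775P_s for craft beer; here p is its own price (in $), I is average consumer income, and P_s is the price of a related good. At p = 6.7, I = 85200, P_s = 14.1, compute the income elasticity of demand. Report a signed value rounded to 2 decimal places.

0.35

At the given values, Q_d = 12490 − 2460(6.7) + 0.0429(85200) + 775(14.1) = 10590.58.
∂Q_d/∂I = 0.0429.
E = (0.0429) × (85200/10590.58) = 0.3451…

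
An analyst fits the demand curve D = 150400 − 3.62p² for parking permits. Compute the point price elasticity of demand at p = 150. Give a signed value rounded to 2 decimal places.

dD/dp = −2·3.62·p = -1086. At p = 150, D = 68950.
Ed = (dD/dp)·(p/D) = (-1086) × (150/68950) = -2.3625…

-2.36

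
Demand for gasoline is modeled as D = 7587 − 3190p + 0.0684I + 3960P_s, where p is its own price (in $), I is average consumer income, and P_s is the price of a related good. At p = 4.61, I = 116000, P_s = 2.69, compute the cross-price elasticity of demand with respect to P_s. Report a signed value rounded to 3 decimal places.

0.929

At the given values, D = 7587 − 3190(4.61) + 0.0684(116000) + 3960(2.69) = 11467.9.
∂D/∂P_s = 3960.
E = (3960) × (2.69/11467.9) = 0.92888…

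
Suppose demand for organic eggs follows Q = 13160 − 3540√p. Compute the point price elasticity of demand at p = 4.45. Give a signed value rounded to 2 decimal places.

-0.66

dQ/dp = −3540/(2√p) = -839.06. At p = 4.45, Q = 5692.36.
Ed = (dQ/dp)·(p/Q) = (-839.06) × (4.45/5692.36) = -0.6559…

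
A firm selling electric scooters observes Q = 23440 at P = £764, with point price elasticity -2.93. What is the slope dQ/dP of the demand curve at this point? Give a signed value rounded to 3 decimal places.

-89.894

Ed = (dQ/dP)·(P/Q) ⇒ dQ/dP = Ed·Q/P = (-2.93)·23440/764 = -89.89424…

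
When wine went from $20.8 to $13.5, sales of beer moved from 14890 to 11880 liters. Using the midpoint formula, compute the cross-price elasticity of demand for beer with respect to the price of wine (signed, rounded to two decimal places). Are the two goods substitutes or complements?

%ΔQ_{beer} = (11880 − 14890)/avg = -3010/13385 = -0.224878…
%ΔP_{wine} = (13.5 − 20.8)/avg = -7.3/17.15 = -0.425655…
E_cross = (-3010/13385) / (-7.3/17.15) = 0.5283…
E_cross > 0 ⇒ the goods are substitutes.

0.53; substitutes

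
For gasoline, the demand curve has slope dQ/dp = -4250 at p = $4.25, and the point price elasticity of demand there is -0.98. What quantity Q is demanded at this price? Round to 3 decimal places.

Ed = (dQ/dp)·(p/Q) ⇒ Q = (dQ/dp)·p/Ed = (-4250)·4.25/(-0.98) = 18431.12244…

18431.122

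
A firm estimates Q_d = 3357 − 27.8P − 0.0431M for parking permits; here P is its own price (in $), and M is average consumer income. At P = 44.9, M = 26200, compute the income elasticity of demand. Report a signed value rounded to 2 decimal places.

At the given values, Q_d = 3357 − 27.8(44.9) − 0.0431(26200) = 979.56.
∂Q_d/∂M = -0.0431.
E = (-0.0431) × (26200/979.56) = -1.1527…

-1.15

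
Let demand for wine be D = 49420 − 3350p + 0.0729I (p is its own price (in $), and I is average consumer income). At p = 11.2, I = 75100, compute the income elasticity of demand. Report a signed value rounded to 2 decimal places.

0.32

At the given values, D = 49420 − 3350(11.2) + 0.0729(75100) = 17374.79.
∂D/∂I = 0.0729.
E = (0.0729) × (75100/17374.79) = 0.3150…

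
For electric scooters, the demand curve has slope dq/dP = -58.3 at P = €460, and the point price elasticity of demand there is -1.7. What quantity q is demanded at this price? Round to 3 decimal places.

Ed = (dq/dP)·(P/q) ⇒ q = (dq/dP)·P/Ed = (-58.3)·460/(-1.7) = 15775.29411…

15775.294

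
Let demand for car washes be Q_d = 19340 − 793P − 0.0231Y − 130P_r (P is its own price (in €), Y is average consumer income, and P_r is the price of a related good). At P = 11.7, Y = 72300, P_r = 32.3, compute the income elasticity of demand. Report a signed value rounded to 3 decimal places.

At the given values, Q_d = 19340 − 793(11.7) − 0.0231(72300) − 130(32.3) = 4192.77.
∂Q_d/∂Y = -0.0231.
E = (-0.0231) × (72300/4192.77) = -0.39833…

-0.398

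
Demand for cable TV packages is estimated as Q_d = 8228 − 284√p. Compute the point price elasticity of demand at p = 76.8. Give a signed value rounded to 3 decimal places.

dQ_d/dp = −284/(2√p) = -16.2035. At p = 76.8, Q_d = 5739.15.
Ed = (dQ_d/dp)·(p/Q_d) = (-16.2035) × (76.8/5739.15) = -0.21683…

-0.217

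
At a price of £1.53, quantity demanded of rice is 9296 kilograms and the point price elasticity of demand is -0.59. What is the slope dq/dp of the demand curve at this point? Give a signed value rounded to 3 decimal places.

-3584.732

Ed = (dq/dp)·(p/q) ⇒ dq/dp = Ed·q/p = (-0.59)·9296/1.53 = -3584.73202…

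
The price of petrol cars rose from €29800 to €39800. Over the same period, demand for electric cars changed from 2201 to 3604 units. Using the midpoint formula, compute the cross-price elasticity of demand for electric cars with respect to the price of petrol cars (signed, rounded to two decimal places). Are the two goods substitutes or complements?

1.68; substitutes

%ΔQ_{electric cars} = (3604 − 2201)/avg = 1403/2902.5 = 0.483376…
%ΔP_{petrol cars} = (39800 − 29800)/avg = 10000/34800 = 0.287356…
E_cross = (1403/2902.5) / (10000/34800) = 1.6821…
E_cross > 0 ⇒ the goods are substitutes.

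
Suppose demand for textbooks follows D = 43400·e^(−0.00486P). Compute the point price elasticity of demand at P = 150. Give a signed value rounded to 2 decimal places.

dD/dP = −0.00486·D = -101.748. At P = 150, D = 20935.8.
Ed = (dD/dP)·(P/D) = (-101.748) × (150/20935.8) = -0.729

-0.73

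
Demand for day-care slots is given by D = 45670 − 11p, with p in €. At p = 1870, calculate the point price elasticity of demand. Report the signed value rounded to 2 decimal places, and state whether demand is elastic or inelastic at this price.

dD/dp = −11. At p = 1870, D = 45670 − 11(1870) = 25100.
Ed = (dD/dp)·(p/D) = −11 × (1870/25100) = -0.8195…
|Ed| = 0.82 < 1, so demand is inelastic.

-0.82; inelastic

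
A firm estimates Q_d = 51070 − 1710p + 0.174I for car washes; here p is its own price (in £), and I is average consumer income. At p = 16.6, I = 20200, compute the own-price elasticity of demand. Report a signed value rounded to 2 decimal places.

At the given values, Q_d = 51070 − 1710(16.6) + 0.174(20200) = 26198.8.
∂Q_d/∂p = −1710.
E = (-1710) × (16.6/26198.8) = -1.0834…

-1.08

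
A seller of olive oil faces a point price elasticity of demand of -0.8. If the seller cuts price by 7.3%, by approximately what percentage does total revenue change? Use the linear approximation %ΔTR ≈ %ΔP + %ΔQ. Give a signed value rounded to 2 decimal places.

-1.46%

%ΔQ ≈ Ed × %ΔP = (-0.8) × (-7.3%) = +5.8400%
%ΔTR ≈ %ΔP + %ΔQ = (-7.3%) + (+5.8400%) = -1.4600%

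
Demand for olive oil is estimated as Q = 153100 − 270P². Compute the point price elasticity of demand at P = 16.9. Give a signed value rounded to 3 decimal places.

-2.030

dQ/dP = −2·270·P = -9126. At P = 16.9, Q = 75985.3.
Ed = (dQ/dP)·(P/Q) = (-9126) × (16.9/75985.3) = -2.02972…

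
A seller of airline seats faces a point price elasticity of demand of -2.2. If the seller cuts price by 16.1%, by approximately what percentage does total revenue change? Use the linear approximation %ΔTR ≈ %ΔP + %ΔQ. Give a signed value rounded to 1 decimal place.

+19.3%

%ΔQ ≈ Ed × %ΔP = (-2.2) × (-16.1%) = +35.4200%
%ΔTR ≈ %ΔP + %ΔQ = (-16.1%) + (+35.4200%) = +19.3200%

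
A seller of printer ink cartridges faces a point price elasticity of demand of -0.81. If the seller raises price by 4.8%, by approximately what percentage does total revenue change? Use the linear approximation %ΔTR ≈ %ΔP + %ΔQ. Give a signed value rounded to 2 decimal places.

+0.91%

%ΔQ ≈ Ed × %ΔP = (-0.81) × (+4.8%) = -3.8880%
%ΔTR ≈ %ΔP + %ΔQ = (+4.8%) + (-3.8880%) = +0.9120%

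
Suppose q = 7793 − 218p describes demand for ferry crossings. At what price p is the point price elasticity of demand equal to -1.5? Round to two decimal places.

21.45

Ed = −218p/(7793 − 218p). Set this equal to -1.5:
218p = 1.5·(7793 − 218p) ⇒ 218p(1 + 1.5) = 1.5·7793
p = 1.5·7793 / (218·2.5) = 21.4486…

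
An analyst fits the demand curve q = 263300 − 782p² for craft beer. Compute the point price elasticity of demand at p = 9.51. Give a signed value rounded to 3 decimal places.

-0.735

dq/dp = −2·782·p = -14873.64. At p = 9.51, q = 192575.8418.
Ed = (dq/dp)·(p/q) = (-14873.64) × (9.51/192575.8418) = -0.73450…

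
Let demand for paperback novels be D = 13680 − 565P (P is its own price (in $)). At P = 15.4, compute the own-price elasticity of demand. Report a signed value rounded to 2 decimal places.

At the given values, D = 13680 − 565(15.4) = 4979.
∂D/∂P = −565.
E = (-565) × (15.4/4979) = -1.7475…

-1.75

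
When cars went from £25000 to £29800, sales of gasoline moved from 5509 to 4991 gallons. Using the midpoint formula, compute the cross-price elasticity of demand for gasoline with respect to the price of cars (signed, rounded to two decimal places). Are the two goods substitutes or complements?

%ΔQ_{gasoline} = (4991 − 5509)/avg = -518/5250 = -0.098666…
%ΔP_{cars} = (29800 − 25000)/avg = 4800/27400 = 0.175182…
E_cross = (-518/5250) / (4800/27400) = -0.5632…
E_cross < 0 ⇒ the goods are complements.

-0.56; complements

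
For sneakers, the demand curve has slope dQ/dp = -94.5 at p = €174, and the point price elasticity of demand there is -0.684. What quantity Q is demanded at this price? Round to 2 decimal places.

24039.47

Ed = (dQ/dp)·(p/Q) ⇒ Q = (dQ/dp)·p/Ed = (-94.5)·174/(-0.684) = 24039.4736…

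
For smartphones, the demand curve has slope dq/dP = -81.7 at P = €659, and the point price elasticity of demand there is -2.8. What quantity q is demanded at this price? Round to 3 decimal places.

19228.679

Ed = (dq/dP)·(P/q) ⇒ q = (dq/dP)·P/Ed = (-81.7)·659/(-2.8) = 19228.67857…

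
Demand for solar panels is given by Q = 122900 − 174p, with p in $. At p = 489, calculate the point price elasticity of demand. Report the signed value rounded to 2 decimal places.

dQ/dp = −174. At p = 489, Q = 122900 − 174(489) = 37814.
Ed = (dQ/dp)·(p/Q) = −174 × (489/37814) = -2.2501…

-2.25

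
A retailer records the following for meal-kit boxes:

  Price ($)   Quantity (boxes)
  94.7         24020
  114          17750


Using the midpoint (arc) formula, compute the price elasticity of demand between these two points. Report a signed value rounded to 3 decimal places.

%ΔQ = (17750 − 24020) / [(24020 + 17750)/2] = -6270/20885 = -0.300215…
%ΔP = (114 − 94.7) / [(94.7 + 114)/2] = 19.3/104.35 = 0.184954…
Arc Ed = %ΔQ / %ΔP = (-6270/20885) / (19.3/104.35) = -1.62318…

-1.623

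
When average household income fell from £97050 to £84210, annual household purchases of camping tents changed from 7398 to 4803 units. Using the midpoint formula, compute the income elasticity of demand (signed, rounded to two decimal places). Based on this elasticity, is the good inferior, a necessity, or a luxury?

3.00; luxury

%ΔQ = (4803 − 7398)/[( 7398 + 4803)/2] = -2595/6100.5 = -0.425374…
%ΔIncome = (84210 − 97050)/[( 97050 + 84210)/2] = -12840/90630 = -0.141674…
E_income = (-2595/6100.5) / (-12840/90630) = 3.0024…
E_income > 1 ⇒ normal good, luxury.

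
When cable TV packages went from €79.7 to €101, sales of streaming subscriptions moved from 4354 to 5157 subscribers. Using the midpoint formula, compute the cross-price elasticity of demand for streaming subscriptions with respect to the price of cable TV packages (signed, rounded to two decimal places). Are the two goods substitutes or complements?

%ΔQ_{streaming subscriptions} = (5157 − 4354)/avg = 803/4755.5 = 0.168857…
%ΔP_{cable TV packages} = (101 − 79.7)/avg = 21.3/90.35 = 0.235749…
E_cross = (803/4755.5) / (21.3/90.35) = 0.7162…
E_cross > 0 ⇒ the goods are substitutes.

0.72; substitutes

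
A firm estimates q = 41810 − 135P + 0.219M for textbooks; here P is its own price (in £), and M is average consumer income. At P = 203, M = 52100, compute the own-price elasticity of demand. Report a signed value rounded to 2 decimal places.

At the given values, q = 41810 − 135(203) + 0.219(52100) = 25814.9.
∂q/∂P = −135.
E = (-135) × (203/25814.9) = -1.0615…

-1.06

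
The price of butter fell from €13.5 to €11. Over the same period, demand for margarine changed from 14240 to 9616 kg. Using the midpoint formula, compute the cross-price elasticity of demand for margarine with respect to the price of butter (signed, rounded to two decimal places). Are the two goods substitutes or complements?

1.90; substitutes

%ΔQ_{margarine} = (9616 − 14240)/avg = -4624/11928 = -0.387659…
%ΔP_{butter} = (11 − 13.5)/avg = -2.5/12.25 = -0.204081…
E_cross = (-4624/11928) / (-2.5/12.25) = 1.8995…
E_cross > 0 ⇒ the goods are substitutes.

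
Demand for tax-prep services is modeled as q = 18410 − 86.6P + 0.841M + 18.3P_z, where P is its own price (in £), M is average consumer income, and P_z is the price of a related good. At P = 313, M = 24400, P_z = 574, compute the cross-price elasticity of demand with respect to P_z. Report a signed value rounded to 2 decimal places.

0.47

At the given values, q = 18410 − 86.6(313) + 0.841(24400) + 18.3(574) = 22328.8.
∂q/∂P_z = 18.3.
E = (18.3) × (574/22328.8) = 0.4704…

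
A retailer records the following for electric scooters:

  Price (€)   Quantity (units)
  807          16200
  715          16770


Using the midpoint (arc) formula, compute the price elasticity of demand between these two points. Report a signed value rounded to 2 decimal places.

-0.29

%ΔQ = (16770 − 16200) / [(16200 + 16770)/2] = 570/16485 = 0.034576…
%ΔP = (715 − 807) / [(807 + 715)/2] = -92/761 = -0.120893…
Arc Ed = %ΔQ / %ΔP = (570/16485) / (-92/761) = -0.2860…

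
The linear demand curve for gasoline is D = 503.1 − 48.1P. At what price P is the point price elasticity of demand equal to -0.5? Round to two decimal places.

3.49

Ed = −48.1P/(503.1 − 48.1P). Set this equal to -0.5:
48.1P = 0.5·(503.1 − 48.1P) ⇒ 48.1P(1 + 0.5) = 0.5·503.1
P = 0.5·503.1 / (48.1·1.5) = 3.4864…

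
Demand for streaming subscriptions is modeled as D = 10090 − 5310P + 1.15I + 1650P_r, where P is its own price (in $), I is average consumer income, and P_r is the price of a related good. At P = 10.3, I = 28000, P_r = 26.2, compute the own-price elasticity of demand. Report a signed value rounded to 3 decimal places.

-1.774

At the given values, D = 10090 − 5310(10.3) + 1.15(28000) + 1650(26.2) = 30827.
∂D/∂P = −5310.
E = (-5310) × (10.3/30827) = -1.77419…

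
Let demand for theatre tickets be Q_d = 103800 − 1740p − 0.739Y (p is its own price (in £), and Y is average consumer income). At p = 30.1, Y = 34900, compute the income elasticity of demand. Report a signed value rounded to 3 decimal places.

-1.006

At the given values, Q_d = 103800 − 1740(30.1) − 0.739(34900) = 25634.9.
∂Q_d/∂Y = -0.739.
E = (-0.739) × (34900/25634.9) = -1.00609…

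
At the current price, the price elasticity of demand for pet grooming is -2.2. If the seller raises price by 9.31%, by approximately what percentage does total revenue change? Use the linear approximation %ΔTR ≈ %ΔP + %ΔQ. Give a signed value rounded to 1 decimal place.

-11.2%

%ΔQ ≈ Ed × %ΔP = (-2.2) × (+9.31%) = -20.4820%
%ΔTR ≈ %ΔP + %ΔQ = (+9.31%) + (-20.4820%) = -11.1720%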